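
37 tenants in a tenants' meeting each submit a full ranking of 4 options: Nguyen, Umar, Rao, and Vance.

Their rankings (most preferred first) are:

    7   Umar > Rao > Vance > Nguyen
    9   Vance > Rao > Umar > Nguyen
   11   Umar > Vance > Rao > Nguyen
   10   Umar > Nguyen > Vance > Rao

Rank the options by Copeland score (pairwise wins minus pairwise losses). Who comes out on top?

Umar

Pairwise results:
  Nguyen vs Umar: Umar wins 37–0.
  Nguyen vs Rao: Rao wins 27–10.
  Nguyen vs Vance: Vance wins 27–10.
  Umar vs Rao: Umar wins 28–9.
  Umar vs Vance: Umar wins 28–9.
  Rao vs Vance: Vance wins 30–7.
Copeland scores (wins − losses):
  Nguyen: 0 − 3 = -3
  Umar: 3 − 0 = 3
  Rao: 1 − 2 = -1
  Vance: 2 − 1 = 1
Umar has the best Copeland score.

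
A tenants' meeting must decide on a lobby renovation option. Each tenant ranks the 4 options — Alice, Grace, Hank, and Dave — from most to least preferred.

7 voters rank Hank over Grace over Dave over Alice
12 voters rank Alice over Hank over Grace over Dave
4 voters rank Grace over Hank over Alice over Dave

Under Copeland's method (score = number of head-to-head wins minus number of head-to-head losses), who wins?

Alice

Pairwise results:
  Alice vs Grace: Alice wins 12–11.
  Alice vs Hank: Alice wins 12–11.
  Alice vs Dave: Alice wins 16–7.
  Grace vs Hank: Hank wins 19–4.
  Grace vs Dave: Grace wins 23–0.
  Hank vs Dave: Hank wins 23–0.
Copeland scores (wins − losses):
  Alice: 3 − 0 = 3
  Grace: 1 − 2 = -1
  Hank: 2 − 1 = 1
  Dave: 0 − 3 = -3
Alice has the best Copeland score.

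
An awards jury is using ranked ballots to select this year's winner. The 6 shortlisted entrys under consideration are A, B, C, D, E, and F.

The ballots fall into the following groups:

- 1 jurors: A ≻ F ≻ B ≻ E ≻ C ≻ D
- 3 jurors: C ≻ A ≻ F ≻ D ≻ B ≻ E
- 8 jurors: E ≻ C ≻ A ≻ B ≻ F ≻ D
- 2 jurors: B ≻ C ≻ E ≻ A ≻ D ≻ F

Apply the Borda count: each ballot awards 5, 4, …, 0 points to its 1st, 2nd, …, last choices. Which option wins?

Borda scores:
  A: 5 + 3·4 + 8·3 + 2·2 = 45
  B: 3 + 3·1 + 8·2 + 2·5 = 32
  C: 1 + 3·5 + 8·4 + 2·4 = 56
  D: 0 + 3·2 + 8·0 + 2·1 = 8
  E: 2 + 3·0 + 8·5 + 2·3 = 48
  F: 4 + 3·3 + 8·1 + 2·0 = 21
C has the highest total.

C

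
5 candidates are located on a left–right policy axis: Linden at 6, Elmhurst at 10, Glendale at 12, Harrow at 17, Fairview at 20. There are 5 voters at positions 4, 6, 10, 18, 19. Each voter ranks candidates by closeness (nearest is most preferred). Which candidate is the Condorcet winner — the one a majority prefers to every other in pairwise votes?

Elmhurst

With single-peaked preferences on a line, the Condorcet winner is the candidate closest to the median voter.
The median voter (position 10) is closest to Elmhurst at 10.
Check: Elmhurst vs Harrow — voters closer to Elmhurst: 3 of 5.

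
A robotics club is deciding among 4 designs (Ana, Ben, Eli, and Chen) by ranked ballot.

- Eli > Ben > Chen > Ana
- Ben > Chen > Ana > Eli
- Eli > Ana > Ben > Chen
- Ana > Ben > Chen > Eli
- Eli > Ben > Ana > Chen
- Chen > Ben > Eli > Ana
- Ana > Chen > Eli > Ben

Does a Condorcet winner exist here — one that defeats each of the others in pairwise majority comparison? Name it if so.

No Condorcet winner

Head-to-head results (7 voters total):
Ana vs Ben: Ben wins 4–3.
Ana vs Eli: Eli wins 4–3.
Ana vs Chen: Ana wins 4–3.
Ben vs Eli: Eli wins 4–3.
Ben vs Chen: Ben wins 5–2.
Eli vs Chen: Chen wins 4–3.
No candidate beats all others: Ana beats Chen beats Eli beats Ana, a majority cycle.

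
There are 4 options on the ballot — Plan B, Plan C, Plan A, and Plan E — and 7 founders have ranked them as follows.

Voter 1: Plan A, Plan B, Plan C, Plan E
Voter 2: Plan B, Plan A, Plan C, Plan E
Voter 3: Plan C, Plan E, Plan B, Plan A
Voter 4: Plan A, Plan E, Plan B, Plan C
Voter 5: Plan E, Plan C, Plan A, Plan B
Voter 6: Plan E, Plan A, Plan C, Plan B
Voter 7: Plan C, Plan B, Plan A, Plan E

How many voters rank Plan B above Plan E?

Ballots ranking Plan B above Plan E: 3.
Ballots ranking Plan E above Plan B: 4.
So 3 of 7 voters prefer Plan B to Plan E.

3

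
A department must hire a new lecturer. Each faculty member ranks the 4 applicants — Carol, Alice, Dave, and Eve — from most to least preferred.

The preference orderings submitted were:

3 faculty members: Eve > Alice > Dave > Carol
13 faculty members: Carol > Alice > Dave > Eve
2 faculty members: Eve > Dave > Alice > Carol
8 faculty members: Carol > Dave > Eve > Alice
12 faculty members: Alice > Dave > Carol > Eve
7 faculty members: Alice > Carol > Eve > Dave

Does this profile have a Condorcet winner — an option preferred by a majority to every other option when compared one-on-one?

Head-to-head results (45 voters total):
Carol vs Alice: Alice wins 24–21.
Carol vs Dave: Carol wins 28–17.
Carol vs Eve: Carol wins 40–5.
Alice vs Dave: Alice wins 35–10.
Alice vs Eve: Alice wins 32–13.
Dave vs Eve: Dave wins 33–12.
Alice beats each rival — Carol (24–21), Dave (35–10), Eve (32–13) — so Alice is the Condorcet winner.

Yes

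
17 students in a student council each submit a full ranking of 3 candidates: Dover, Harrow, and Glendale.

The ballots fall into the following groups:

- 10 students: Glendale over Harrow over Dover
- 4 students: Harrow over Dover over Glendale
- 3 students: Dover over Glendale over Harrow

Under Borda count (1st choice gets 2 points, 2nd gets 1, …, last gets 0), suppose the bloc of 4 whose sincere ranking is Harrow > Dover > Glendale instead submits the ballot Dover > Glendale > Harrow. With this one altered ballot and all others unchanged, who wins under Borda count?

Glendale

Borda totals with the altered ballot: Dover 14, Harrow 10, Glendale 27.
The winner is unchanged: still Glendale.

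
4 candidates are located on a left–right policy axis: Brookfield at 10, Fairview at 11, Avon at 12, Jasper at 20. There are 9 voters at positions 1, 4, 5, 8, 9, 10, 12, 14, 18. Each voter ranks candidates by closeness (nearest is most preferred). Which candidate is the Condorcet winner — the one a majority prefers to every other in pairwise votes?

With single-peaked preferences on a line, the Condorcet winner is the candidate closest to the median voter.
The median voter (position 9) is closest to Brookfield at 10.
Check: Brookfield vs Fairview — voters closer to Brookfield: 6 of 9.

Brookfield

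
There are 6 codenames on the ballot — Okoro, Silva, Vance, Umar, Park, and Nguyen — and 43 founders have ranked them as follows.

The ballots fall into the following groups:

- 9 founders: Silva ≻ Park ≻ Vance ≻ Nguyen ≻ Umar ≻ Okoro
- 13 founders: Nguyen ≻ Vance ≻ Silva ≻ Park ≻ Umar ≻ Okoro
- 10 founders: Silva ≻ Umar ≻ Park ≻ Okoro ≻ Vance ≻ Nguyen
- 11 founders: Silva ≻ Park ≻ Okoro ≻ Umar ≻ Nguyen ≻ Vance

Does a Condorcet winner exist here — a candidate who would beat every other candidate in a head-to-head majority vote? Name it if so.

Head-to-head results (43 voters total):
Okoro vs Silva: Silva wins 43–0.
Okoro vs Vance: Vance wins 22–21.
Okoro vs Umar: Umar wins 32–11.
Okoro vs Park: Park wins 43–0.
Okoro vs Nguyen: Nguyen wins 22–21.
Silva vs Vance: Silva wins 30–13.
Silva vs Umar: Silva wins 43–0.
Silva vs Park: Silva wins 43–0.
Silva vs Nguyen: Silva wins 30–13.
Vance vs Umar: Vance wins 22–21.
Vance vs Park: Park wins 30–13.
Vance vs Nguyen: Nguyen wins 24–19.
Umar vs Park: Park wins 33–10.
Umar vs Nguyen: Nguyen wins 22–21.
Park vs Nguyen: Park wins 30–13.
Silva beats each rival — Okoro (43–0), Vance (30–13), Umar (43–0), Park (43–0), Nguyen (30–13) — so Silva is the Condorcet winner.

Silva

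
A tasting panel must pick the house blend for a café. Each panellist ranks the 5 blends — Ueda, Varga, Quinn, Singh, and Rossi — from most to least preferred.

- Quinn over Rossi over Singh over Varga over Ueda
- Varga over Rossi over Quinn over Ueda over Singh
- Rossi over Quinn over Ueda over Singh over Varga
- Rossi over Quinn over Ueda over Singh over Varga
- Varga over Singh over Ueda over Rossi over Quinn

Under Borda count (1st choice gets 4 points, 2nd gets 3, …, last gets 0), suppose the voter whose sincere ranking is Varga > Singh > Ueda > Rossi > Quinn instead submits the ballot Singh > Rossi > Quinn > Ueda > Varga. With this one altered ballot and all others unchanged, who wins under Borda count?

Rossi

Borda totals with the altered ballot: Ueda 6, Varga 5, Quinn 14, Singh 8, Rossi 17.
The winner is unchanged: still Rossi.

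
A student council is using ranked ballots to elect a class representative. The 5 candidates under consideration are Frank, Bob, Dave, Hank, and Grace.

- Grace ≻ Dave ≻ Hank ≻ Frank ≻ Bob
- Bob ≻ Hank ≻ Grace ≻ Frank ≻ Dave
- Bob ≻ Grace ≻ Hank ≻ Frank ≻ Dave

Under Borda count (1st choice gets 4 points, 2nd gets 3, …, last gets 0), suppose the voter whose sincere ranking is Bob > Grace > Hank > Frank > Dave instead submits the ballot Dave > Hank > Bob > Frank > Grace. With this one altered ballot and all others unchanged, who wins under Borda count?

Borda totals with the altered ballot: Frank 3, Bob 6, Dave 7, Hank 8, Grace 6.
The switch changes the winner from Grace to Hank.

Hank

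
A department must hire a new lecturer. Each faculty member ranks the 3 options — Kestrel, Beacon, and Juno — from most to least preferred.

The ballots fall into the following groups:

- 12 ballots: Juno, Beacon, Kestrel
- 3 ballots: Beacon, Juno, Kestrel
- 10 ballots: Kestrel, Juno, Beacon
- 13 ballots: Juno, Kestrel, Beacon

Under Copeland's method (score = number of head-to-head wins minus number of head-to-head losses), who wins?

Juno

Pairwise results:
  Kestrel vs Beacon: Kestrel wins 23–15.
  Kestrel vs Juno: Juno wins 28–10.
  Beacon vs Juno: Juno wins 35–3.
Copeland scores (wins − losses):
  Kestrel: 1 − 1 = 0
  Beacon: 0 − 2 = -2
  Juno: 2 − 0 = 2
Juno has the best Copeland score.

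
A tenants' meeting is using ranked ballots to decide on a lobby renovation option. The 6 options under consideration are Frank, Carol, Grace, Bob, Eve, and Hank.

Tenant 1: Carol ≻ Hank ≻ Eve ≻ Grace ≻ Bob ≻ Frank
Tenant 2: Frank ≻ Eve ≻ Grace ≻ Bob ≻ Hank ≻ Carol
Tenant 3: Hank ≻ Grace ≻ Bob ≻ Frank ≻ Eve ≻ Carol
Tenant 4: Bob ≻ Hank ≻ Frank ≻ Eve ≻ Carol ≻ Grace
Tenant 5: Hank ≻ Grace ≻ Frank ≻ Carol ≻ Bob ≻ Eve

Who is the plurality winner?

Hank

First-place vote totals:
  Frank: 1
  Carol: 1
  Grace: 0
  Bob: 1
  Eve: 0
  Hank: 2
Hank has the most first-place votes.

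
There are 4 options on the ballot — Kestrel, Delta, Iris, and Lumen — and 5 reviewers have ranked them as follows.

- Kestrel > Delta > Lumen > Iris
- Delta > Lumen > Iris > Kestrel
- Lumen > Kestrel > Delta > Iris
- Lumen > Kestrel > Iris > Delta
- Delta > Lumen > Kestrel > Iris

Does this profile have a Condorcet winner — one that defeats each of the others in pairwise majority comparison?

No

Head-to-head results (5 voters total):
Kestrel vs Delta: Kestrel wins 3–2.
Kestrel vs Iris: Kestrel wins 4–1.
Kestrel vs Lumen: Lumen wins 4–1.
Delta vs Iris: Delta wins 4–1.
Delta vs Lumen: Delta wins 3–2.
Iris vs Lumen: Lumen wins 5–0.
No candidate beats all others: Kestrel beats Delta beats Lumen beats Kestrel, a majority cycle.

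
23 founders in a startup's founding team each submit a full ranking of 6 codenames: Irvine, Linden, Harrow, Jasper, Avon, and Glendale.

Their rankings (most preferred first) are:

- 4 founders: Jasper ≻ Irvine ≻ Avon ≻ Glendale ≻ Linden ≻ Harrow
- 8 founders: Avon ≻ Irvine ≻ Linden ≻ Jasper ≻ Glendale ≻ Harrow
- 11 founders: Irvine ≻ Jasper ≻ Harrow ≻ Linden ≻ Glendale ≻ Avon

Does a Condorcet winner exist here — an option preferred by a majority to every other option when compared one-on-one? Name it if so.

Head-to-head results (23 voters total):
Irvine vs Linden: Irvine wins 23–0.
Irvine vs Harrow: Irvine wins 23–0.
Irvine vs Jasper: Irvine wins 19–4.
Irvine vs Avon: Irvine wins 15–8.
Irvine vs Glendale: Irvine wins 23–0.
Linden vs Harrow: Linden wins 12–11.
Linden vs Jasper: Jasper wins 15–8.
Linden vs Avon: Avon wins 12–11.
Linden vs Glendale: Linden wins 19–4.
Harrow vs Jasper: Jasper wins 23–0.
Harrow vs Avon: Avon wins 12–11.
Harrow vs Glendale: Glendale wins 12–11.
Jasper vs Avon: Jasper wins 15–8.
Jasper vs Glendale: Jasper wins 23–0.
Avon vs Glendale: Avon wins 12–11.
Irvine beats each rival — Linden (23–0), Harrow (23–0), Jasper (19–4), Avon (15–8), Glendale (23–0) — so Irvine is the Condorcet winner.

Irvine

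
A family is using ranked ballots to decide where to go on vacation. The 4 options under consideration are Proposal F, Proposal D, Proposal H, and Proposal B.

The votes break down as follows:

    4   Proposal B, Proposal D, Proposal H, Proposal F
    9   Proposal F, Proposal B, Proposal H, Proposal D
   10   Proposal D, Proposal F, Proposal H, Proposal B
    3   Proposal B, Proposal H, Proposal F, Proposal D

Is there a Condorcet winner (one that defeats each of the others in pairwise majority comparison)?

Head-to-head results (26 voters total):
Proposal F vs Proposal D: Proposal D wins 14–12.
Proposal F vs Proposal H: Proposal F wins 19–7.
Proposal F vs Proposal B: Proposal F wins 19–7.
Proposal D vs Proposal H: Proposal D wins 14–12.
Proposal D vs Proposal B: Proposal B wins 16–10.
Proposal H vs Proposal B: Proposal B wins 16–10.
No candidate beats all others: Proposal F beats Proposal B beats Proposal D beats Proposal F, a majority cycle.

No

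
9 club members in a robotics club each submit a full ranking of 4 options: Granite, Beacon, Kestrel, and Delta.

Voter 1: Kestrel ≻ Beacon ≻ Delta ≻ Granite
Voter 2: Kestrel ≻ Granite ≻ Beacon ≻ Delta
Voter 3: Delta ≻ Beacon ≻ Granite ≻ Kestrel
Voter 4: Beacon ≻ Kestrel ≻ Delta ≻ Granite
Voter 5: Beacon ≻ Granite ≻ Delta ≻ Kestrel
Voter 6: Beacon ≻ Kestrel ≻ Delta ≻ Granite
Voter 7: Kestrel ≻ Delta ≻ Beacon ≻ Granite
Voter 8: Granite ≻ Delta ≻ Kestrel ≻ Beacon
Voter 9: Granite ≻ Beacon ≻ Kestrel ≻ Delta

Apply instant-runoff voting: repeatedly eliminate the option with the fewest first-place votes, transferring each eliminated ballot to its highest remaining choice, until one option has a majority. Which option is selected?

Round 1: Beacon 3, Kestrel 3, Granite 2, Delta 1. Delta has the fewest and is eliminated.
Round 2: Beacon 4, Kestrel 3, Granite 2. Granite has the fewest and is eliminated.
Round 3: Beacon 5, Kestrel 4. Beacon has a majority.

Beacon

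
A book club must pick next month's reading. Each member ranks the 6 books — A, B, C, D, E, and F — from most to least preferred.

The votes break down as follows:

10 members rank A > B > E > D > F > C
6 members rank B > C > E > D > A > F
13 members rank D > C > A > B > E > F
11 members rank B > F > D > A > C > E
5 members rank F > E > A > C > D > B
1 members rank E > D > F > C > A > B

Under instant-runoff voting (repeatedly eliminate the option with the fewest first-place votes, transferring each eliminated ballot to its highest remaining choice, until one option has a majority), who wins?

Round 1: B 17, D 13, A 10, F 5, E 1, C 0. C has the fewest and is eliminated.
Round 2: B 17, D 13, A 10, F 5, E 1. E has the fewest and is eliminated.
Round 3: B 17, D 14, A 10, F 5. F has the fewest and is eliminated.
Round 4: B 17, A 15, D 14. D has the fewest and is eliminated.
Round 5: A 29, B 17. A has a majority.

A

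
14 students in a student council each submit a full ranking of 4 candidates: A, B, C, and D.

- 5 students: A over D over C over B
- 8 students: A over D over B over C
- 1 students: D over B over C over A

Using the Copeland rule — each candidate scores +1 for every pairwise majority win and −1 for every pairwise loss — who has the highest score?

A

Pairwise results:
  A vs B: A wins 13–1.
  A vs C: A wins 13–1.
  A vs D: A wins 13–1.
  B vs C: B wins 9–5.
  B vs D: D wins 14–0.
  C vs D: D wins 14–0.
Copeland scores (wins − losses):
  A: 3 − 0 = 3
  B: 1 − 2 = -1
  C: 0 − 3 = -3
  D: 2 − 1 = 1
A has the best Copeland score.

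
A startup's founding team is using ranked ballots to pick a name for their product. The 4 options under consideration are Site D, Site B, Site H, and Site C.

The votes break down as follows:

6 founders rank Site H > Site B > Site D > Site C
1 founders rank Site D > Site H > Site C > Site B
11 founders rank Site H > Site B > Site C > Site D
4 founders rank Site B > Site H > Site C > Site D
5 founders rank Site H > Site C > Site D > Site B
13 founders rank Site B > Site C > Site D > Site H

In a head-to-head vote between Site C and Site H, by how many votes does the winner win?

Ballots ranking Site C above Site H: 13.
Ballots ranking Site H above Site C: 6+1+11+4+5 = 27.
Site H wins 27–13, a margin of 14.

14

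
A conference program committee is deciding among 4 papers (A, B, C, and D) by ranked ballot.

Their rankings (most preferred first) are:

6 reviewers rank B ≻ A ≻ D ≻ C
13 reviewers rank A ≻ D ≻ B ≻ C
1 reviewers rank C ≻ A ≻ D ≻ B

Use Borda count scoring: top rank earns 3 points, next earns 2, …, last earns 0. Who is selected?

Borda scores:
  A: 6·2 + 13·3 + 2 = 53
  B: 6·3 + 13·1 + 0 = 31
  C: 6·0 + 13·0 + 3 = 3
  D: 6·1 + 13·2 + 1 = 33
A has the highest total.

A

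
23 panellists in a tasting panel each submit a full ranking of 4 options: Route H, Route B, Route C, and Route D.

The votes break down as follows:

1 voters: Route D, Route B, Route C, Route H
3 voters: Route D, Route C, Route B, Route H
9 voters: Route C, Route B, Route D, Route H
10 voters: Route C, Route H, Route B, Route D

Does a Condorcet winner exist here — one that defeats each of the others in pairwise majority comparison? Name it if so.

Head-to-head results (23 voters total):
Route H vs Route B: Route B wins 13–10.
Route H vs Route C: Route C wins 23–0.
Route H vs Route D: Route D wins 13–10.
Route B vs Route C: Route C wins 22–1.
Route B vs Route D: Route B wins 19–4.
Route C vs Route D: Route C wins 19–4.
Route C beats each rival — Route H (23–0), Route B (22–1), Route D (19–4) — so Route C is the Condorcet winner.

Route C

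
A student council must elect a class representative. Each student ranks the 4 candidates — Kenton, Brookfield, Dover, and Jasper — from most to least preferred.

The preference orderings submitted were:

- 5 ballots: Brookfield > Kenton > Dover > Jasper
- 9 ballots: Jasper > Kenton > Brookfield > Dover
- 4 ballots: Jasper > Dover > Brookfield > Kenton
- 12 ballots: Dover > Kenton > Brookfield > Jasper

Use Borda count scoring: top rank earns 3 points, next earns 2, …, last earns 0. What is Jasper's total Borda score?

Borda scores:
  Kenton: 5·2 + 9·2 + 4·0 + 12·2 = 52
  Brookfield: 5·3 + 9·1 + 4·1 + 12·1 = 40
  Dover: 5·1 + 9·0 + 4·2 + 12·3 = 49
  Jasper: 5·0 + 9·3 + 4·3 + 12·0 = 39

39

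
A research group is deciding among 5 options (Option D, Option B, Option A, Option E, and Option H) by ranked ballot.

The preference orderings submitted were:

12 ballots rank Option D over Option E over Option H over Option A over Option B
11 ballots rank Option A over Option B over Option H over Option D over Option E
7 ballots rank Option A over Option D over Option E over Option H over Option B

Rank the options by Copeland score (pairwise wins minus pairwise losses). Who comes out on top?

Pairwise results:
  Option D vs Option B: Option D wins 19–11.
  Option D vs Option A: Option A wins 18–12.
  Option D vs Option E: Option D wins 30–0.
  Option D vs Option H: Option D wins 19–11.
  Option B vs Option A: Option A wins 30–0.
  Option B vs Option E: Option E wins 19–11.
  Option B vs Option H: Option H wins 19–11.
  Option A vs Option E: Option A wins 18–12.
  Option A vs Option H: Option A wins 18–12.
  Option E vs Option H: Option E wins 19–11.
Copeland scores (wins − losses):
  Option D: 3 − 1 = 2
  Option B: 0 − 4 = -4
  Option A: 4 − 0 = 4
  Option E: 2 − 2 = 0
  Option H: 1 − 3 = -2
Option A has the best Copeland score.

Option A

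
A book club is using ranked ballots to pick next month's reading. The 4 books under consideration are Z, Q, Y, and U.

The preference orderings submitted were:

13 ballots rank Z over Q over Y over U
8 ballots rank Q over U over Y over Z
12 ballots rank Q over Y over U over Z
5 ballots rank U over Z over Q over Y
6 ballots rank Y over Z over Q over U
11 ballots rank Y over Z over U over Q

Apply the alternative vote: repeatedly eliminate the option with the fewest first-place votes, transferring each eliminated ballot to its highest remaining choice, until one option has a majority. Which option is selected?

Z

Round 1: Q 20, Y 17, Z 13, U 5. U has the fewest and is eliminated.
Round 2: Q 20, Z 18, Y 17. Y has the fewest and is eliminated.
Round 3: Z 35, Q 20. Z has a majority.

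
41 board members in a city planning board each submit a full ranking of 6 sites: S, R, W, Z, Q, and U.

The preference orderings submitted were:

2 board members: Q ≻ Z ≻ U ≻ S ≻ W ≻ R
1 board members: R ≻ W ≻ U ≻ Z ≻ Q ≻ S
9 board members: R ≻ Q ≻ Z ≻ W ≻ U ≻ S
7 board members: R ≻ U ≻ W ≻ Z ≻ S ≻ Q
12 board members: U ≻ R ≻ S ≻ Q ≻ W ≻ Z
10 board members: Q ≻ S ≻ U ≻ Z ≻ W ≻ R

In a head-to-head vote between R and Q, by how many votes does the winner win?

17

Ballots ranking R above Q: 1+9+7+12 = 29.
Ballots ranking Q above R: 2+10 = 12.
R wins 29–12, a margin of 17.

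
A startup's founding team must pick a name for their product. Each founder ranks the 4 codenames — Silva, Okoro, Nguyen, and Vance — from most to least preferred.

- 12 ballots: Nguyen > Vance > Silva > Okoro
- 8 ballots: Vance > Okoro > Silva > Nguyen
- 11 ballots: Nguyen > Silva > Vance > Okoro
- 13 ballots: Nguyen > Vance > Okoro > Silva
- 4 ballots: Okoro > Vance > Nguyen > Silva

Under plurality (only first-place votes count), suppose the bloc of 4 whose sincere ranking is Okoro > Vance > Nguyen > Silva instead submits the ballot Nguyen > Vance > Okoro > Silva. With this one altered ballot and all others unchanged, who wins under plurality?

Nguyen

First-place totals with the altered ballot: Silva 0, Okoro 0, Nguyen 40, Vance 8.
The winner is unchanged: still Nguyen.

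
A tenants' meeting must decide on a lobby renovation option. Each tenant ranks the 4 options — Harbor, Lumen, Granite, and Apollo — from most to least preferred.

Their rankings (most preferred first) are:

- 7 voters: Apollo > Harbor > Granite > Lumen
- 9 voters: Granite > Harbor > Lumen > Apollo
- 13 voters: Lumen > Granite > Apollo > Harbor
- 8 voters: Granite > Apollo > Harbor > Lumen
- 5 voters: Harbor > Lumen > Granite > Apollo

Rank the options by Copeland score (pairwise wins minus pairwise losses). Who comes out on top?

Granite

Pairwise results:
  Harbor vs Lumen: Harbor wins 29–13.
  Harbor vs Granite: Granite wins 30–12.
  Harbor vs Apollo: Apollo wins 28–14.
  Lumen vs Granite: Granite wins 24–18.
  Lumen vs Apollo: Lumen wins 27–15.
  Granite vs Apollo: Granite wins 35–7.
Copeland scores (wins − losses):
  Harbor: 1 − 2 = -1
  Lumen: 1 − 2 = -1
  Granite: 3 − 0 = 3
  Apollo: 1 − 2 = -1
Granite has the best Copeland score.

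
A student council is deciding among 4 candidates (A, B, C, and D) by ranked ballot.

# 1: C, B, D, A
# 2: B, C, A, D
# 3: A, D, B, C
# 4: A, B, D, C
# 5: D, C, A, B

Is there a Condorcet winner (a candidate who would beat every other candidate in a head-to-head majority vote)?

Head-to-head results (5 voters total):
A vs B: A wins 3–2.
A vs C: C wins 3–2.
A vs D: A wins 3–2.
B vs C: B wins 3–2.
B vs D: B wins 3–2.
C vs D: D wins 3–2.
No candidate beats all others: A beats B beats C beats A, a majority cycle.

No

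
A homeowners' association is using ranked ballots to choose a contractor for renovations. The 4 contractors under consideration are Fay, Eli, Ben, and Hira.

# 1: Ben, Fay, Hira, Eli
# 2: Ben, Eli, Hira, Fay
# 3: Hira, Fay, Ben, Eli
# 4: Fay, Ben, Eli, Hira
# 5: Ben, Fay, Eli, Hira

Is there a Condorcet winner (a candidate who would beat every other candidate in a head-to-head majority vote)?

Head-to-head results (5 voters total):
Fay vs Eli: Fay wins 4–1.
Fay vs Ben: Ben wins 3–2.
Fay vs Hira: Fay wins 3–2.
Eli vs Ben: Ben wins 5–0.
Eli vs Hira: Eli wins 3–2.
Ben vs Hira: Ben wins 4–1.
Ben beats each rival — Fay (3–2), Eli (5–0), Hira (4–1) — so Ben is the Condorcet winner.

Yes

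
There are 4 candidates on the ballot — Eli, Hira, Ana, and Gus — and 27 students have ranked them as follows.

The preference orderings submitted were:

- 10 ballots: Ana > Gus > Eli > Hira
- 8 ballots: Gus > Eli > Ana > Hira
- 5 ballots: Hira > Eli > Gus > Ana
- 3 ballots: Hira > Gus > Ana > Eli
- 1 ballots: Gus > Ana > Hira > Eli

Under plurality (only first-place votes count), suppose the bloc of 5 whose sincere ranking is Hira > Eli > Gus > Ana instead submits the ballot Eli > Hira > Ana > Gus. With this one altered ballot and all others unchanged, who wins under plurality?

Ana

First-place totals with the altered ballot: Eli 5, Hira 3, Ana 10, Gus 9.
The winner is unchanged: still Ana.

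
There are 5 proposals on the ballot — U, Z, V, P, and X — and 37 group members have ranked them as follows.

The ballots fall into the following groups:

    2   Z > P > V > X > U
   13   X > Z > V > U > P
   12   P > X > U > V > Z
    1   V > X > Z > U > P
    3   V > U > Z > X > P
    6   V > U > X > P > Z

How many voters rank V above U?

Ballots ranking V above U: 2+13+1+3+6 = 25.
Ballots ranking U above V: 12.
So 25 of 37 voters prefer V to U.

25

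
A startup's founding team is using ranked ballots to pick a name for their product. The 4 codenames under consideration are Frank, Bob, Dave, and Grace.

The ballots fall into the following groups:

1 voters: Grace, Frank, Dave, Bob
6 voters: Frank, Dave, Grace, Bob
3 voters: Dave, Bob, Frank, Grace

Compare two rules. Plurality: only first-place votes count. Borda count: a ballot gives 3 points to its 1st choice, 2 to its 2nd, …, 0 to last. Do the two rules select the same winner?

Yes

Plurality first-place counts: Frank 6, Bob 0, Dave 3, Grace 1 → Frank.
Borda totals: Frank 23, Bob 6, Dave 22, Grace 9 → Frank.
The two rules agree on Frank.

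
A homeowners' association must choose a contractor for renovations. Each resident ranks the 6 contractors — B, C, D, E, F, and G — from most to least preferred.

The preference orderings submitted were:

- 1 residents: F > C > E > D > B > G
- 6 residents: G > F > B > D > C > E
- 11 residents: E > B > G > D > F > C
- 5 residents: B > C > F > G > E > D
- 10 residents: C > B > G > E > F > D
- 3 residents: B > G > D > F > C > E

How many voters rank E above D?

27

Ballots ranking E above D: 1+11+5+10 = 27.
Ballots ranking D above E: 6+3 = 9.
So 27 of 36 voters prefer E to D.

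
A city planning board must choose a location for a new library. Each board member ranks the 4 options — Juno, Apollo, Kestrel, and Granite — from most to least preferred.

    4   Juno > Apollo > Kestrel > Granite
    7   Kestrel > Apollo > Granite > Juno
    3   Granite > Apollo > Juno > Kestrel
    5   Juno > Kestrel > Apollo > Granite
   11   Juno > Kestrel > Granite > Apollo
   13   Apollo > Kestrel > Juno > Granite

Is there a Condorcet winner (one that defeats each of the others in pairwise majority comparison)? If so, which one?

No Condorcet winner

Head-to-head results (43 voters total):
Juno vs Apollo: Apollo wins 23–20.
Juno vs Kestrel: Juno wins 23–20.
Juno vs Granite: Juno wins 33–10.
Apollo vs Kestrel: Kestrel wins 23–20.
Apollo vs Granite: Apollo wins 29–14.
Kestrel vs Granite: Kestrel wins 40–3.
No candidate beats all others: Juno beats Kestrel beats Apollo beats Juno, a majority cycle.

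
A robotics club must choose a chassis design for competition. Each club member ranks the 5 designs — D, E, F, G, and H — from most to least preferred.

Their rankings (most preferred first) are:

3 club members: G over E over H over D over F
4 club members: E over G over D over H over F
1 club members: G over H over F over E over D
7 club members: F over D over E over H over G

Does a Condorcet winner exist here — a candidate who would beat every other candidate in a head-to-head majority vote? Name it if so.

Head-to-head results (15 voters total):
D vs E: E wins 8–7.
D vs F: F wins 8–7.
D vs G: G wins 8–7.
D vs H: D wins 11–4.
E vs F: F wins 8–7.
E vs G: E wins 11–4.
E vs H: E wins 14–1.
F vs G: G wins 8–7.
F vs H: H wins 8–7.
G vs H: G wins 8–7.
No candidate beats all others: D beats H beats F beats D, a majority cycle.

No Condorcet winner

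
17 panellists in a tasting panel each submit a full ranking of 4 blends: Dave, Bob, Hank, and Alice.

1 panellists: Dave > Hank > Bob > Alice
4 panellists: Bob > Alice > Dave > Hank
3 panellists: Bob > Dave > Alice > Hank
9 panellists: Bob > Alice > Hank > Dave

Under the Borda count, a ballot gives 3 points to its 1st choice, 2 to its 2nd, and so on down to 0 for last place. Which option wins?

Bob

Borda scores:
  Dave: 3 + 4·1 + 3·2 + 9·0 = 13
  Bob: 1 + 4·3 + 3·3 + 9·3 = 49
  Hank: 2 + 4·0 + 3·0 + 9·1 = 11
  Alice: 0 + 4·2 + 3·1 + 9·2 = 29
Bob has the highest total.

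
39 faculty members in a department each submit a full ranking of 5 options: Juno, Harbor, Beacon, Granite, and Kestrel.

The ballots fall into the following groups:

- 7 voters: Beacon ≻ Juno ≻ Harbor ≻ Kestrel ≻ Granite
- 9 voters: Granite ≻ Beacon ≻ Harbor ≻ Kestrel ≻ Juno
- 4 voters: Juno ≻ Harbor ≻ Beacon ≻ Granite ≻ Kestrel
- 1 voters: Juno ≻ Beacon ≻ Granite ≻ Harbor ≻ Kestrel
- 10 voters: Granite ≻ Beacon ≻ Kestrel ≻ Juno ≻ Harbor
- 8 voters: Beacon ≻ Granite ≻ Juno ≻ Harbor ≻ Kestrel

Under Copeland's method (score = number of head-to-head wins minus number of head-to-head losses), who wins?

Pairwise results:
  Juno vs Harbor: Juno wins 30–9.
  Juno vs Beacon: Beacon wins 34–5.
  Juno vs Granite: Granite wins 27–12.
  Juno vs Kestrel: Juno wins 20–19.
  Harbor vs Beacon: Beacon wins 35–4.
  Harbor vs Granite: Granite wins 28–11.
  Harbor vs Kestrel: Harbor wins 29–10.
  Beacon vs Granite: Beacon wins 20–19.
  Beacon vs Kestrel: Beacon wins 39–0.
  Granite vs Kestrel: Granite wins 32–7.
Copeland scores (wins − losses):
  Juno: 2 − 2 = 0
  Harbor: 1 − 3 = -2
  Beacon: 4 − 0 = 4
  Granite: 3 − 1 = 2
  Kestrel: 0 − 4 = -4
Beacon has the best Copeland score.

Beacon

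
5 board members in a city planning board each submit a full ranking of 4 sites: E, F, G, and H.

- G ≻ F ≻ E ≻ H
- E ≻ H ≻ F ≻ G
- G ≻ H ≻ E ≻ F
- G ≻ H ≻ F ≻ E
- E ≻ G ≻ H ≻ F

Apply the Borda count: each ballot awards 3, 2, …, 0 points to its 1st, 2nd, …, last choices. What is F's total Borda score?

Borda scores:
  E: 1 + 3 + 1 + 0 + 3 = 8
  F: 2 + 1 + 0 + 1 + 0 = 4
  G: 3 + 0 + 3 + 3 + 2 = 11
  H: 0 + 2 + 2 + 2 + 1 = 7

4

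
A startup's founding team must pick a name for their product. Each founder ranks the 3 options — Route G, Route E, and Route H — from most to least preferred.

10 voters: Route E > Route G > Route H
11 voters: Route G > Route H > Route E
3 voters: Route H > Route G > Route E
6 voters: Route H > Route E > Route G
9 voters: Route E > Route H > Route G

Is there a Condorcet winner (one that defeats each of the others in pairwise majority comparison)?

No

Head-to-head results (39 voters total):
Route G vs Route E: Route E wins 25–14.
Route G vs Route H: Route G wins 21–18.
Route E vs Route H: Route H wins 20–19.
No candidate beats all others: Route G beats Route H beats Route E beats Route G, a majority cycle.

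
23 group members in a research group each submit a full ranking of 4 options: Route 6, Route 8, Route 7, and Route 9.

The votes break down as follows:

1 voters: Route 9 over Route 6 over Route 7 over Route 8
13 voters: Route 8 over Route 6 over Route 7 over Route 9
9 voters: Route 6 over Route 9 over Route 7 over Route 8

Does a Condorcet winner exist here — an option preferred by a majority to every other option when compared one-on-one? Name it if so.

Route 8

Head-to-head results (23 voters total):
Route 6 vs Route 8: Route 8 wins 13–10.
Route 6 vs Route 7: Route 6 wins 23–0.
Route 6 vs Route 9: Route 6 wins 22–1.
Route 8 vs Route 7: Route 8 wins 13–10.
Route 8 vs Route 9: Route 8 wins 13–10.
Route 7 vs Route 9: Route 7 wins 13–10.
Route 8 beats each rival — Route 6 (13–10), Route 7 (13–10), Route 9 (13–10) — so Route 8 is the Condorcet winner.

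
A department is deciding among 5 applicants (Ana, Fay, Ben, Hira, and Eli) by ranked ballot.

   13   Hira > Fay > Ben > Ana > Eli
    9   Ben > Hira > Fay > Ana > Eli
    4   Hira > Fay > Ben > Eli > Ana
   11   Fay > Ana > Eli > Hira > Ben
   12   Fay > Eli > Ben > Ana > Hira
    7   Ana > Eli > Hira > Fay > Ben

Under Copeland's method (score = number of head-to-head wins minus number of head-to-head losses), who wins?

Pairwise results:
  Ana vs Fay: Fay wins 49–7.
  Ana vs Ben: Ben wins 38–18.
  Ana vs Hira: Ana wins 30–26.
  Ana vs Eli: Ana wins 40–16.
  Fay vs Ben: Fay wins 47–9.
  Fay vs Hira: Hira wins 33–23.
  Fay vs Eli: Fay wins 49–7.
  Ben vs Hira: Hira wins 35–21.
  Ben vs Eli: Eli wins 30–26.
  Hira vs Eli: Eli wins 30–26.
Copeland scores (wins − losses):
  Ana: 2 − 2 = 0
  Fay: 3 − 1 = 2
  Ben: 1 − 3 = -2
  Hira: 2 − 2 = 0
  Eli: 2 − 2 = 0
Fay has the best Copeland score.

Fay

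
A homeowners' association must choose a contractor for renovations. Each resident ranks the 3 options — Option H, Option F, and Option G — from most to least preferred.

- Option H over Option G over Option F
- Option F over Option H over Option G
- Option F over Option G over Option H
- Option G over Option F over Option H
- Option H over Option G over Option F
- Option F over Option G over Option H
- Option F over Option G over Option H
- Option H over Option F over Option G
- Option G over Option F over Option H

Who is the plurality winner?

First-place vote totals:
  Option H: 3
  Option F: 4
  Option G: 2
Option F has the most first-place votes.

Option F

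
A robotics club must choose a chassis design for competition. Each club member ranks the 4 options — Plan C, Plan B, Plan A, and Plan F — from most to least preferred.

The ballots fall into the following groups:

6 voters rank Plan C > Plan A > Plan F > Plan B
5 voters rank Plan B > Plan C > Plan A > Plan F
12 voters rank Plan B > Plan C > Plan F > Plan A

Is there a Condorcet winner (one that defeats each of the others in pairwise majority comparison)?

Yes

Head-to-head results (23 voters total):
Plan C vs Plan B: Plan B wins 17–6.
Plan C vs Plan A: Plan C wins 23–0.
Plan C vs Plan F: Plan C wins 23–0.
Plan B vs Plan A: Plan B wins 17–6.
Plan B vs Plan F: Plan B wins 17–6.
Plan A vs Plan F: Plan F wins 12–11.
Plan B beats each rival — Plan C (17–6), Plan A (17–6), Plan F (17–6) — so Plan B is the Condorcet winner.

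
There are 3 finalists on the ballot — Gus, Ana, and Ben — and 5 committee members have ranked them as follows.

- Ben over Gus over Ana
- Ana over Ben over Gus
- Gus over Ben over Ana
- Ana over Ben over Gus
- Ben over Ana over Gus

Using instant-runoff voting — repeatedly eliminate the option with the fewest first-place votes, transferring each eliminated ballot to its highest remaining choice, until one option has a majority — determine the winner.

Round 1: Ana 2, Ben 2, Gus 1. Gus has the fewest and is eliminated.
Round 2: Ben 3, Ana 2. Ben has a majority.

Ben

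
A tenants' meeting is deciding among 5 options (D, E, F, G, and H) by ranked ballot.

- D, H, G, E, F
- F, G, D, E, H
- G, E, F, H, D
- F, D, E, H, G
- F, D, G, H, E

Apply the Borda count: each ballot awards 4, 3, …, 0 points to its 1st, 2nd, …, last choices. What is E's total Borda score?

7

Borda scores:
  D: 4 + 2 + 0 + 3 + 3 = 12
  E: 1 + 1 + 3 + 2 + 0 = 7
  F: 0 + 4 + 2 + 4 + 4 = 14
  G: 2 + 3 + 4 + 0 + 2 = 11
  H: 3 + 0 + 1 + 1 + 1 = 6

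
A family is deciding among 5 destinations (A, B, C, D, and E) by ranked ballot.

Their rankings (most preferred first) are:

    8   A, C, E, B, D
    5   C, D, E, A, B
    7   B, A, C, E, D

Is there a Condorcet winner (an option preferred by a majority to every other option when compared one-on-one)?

Head-to-head results (20 voters total):
A vs B: A wins 13–7.
A vs C: A wins 15–5.
A vs D: A wins 15–5.
A vs E: A wins 15–5.
B vs C: C wins 13–7.
B vs D: B wins 15–5.
B vs E: E wins 13–7.
C vs D: C wins 20–0.
C vs E: C wins 20–0.
D vs E: E wins 15–5.
A beats each rival — B (13–7), C (15–5), D (15–5), E (15–5) — so A is the Condorcet winner.

Yes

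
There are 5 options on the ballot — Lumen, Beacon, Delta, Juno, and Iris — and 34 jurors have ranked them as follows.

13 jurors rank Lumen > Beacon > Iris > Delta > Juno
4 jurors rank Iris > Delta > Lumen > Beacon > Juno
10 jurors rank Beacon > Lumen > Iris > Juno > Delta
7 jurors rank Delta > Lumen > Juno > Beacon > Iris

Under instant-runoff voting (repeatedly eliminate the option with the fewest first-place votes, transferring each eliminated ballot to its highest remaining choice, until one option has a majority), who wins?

Lumen

Round 1: Lumen 13, Beacon 10, Delta 7, Iris 4, Juno 0. Juno has the fewest and is eliminated.
Round 2: Lumen 13, Beacon 10, Delta 7, Iris 4. Iris has the fewest and is eliminated.
Round 3: Lumen 13, Delta 11, Beacon 10. Beacon has the fewest and is eliminated.
Round 4: Lumen 23, Delta 11. Lumen has a majority.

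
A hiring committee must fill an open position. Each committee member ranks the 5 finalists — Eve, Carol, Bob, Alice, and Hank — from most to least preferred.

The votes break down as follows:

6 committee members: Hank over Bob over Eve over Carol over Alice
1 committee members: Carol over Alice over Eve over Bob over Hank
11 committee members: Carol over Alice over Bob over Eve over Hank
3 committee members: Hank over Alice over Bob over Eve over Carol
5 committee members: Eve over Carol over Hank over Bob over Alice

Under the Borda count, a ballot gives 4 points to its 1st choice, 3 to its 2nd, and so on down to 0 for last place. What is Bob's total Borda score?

Borda scores:
  Eve: 6·2 + 2 + 11·1 + 3·1 + 5·4 = 48
  Carol: 6·1 + 4 + 11·4 + 3·0 + 5·3 = 69
  Bob: 6·3 + 1 + 11·2 + 3·2 + 5·1 = 52
  Alice: 6·0 + 3 + 11·3 + 3·3 + 5·0 = 45
  Hank: 6·4 + 0 + 11·0 + 3·4 + 5·2 = 46

52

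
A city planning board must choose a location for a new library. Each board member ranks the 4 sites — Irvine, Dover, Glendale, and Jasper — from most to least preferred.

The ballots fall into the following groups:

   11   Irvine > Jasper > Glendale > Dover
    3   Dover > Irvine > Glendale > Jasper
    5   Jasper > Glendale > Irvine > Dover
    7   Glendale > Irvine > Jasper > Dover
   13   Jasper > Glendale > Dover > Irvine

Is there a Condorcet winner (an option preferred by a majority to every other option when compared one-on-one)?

Head-to-head results (39 voters total):
Irvine vs Dover: Irvine wins 23–16.
Irvine vs Glendale: Glendale wins 25–14.
Irvine vs Jasper: Irvine wins 21–18.
Dover vs Glendale: Glendale wins 36–3.
Dover vs Jasper: Jasper wins 36–3.
Glendale vs Jasper: Jasper wins 29–10.
No candidate beats all others: Irvine beats Jasper beats Glendale beats Irvine, a majority cycle.

No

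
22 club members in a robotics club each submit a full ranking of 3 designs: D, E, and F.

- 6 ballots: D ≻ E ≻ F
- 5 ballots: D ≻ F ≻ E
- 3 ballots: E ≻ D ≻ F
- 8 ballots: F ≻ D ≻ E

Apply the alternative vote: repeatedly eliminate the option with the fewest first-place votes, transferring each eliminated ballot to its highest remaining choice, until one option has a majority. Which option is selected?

D

Round 1: D 11, F 8, E 3. E has the fewest and is eliminated.
Round 2: D 14, F 8. D has a majority.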